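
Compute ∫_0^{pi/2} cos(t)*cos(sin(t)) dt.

Let u = sin(t), so du = cos(t) dt. When t = 0, u = 0; when t = pi/2, u = 1.
The integral becomes ∫ cos(u) du from 0 to 1, with antiderivative sin(u).
Back in t: F(t) = sin(sin(t)).
Then F(pi/2) - F(0) = (sin(1)) - (0) = sin(1).

sin(1)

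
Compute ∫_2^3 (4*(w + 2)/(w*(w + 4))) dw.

Factor the denominator: w**2 + 4*w = (w + 4)w.
Partial fractions: 4*(w + 2)/(w*(w + 4)) = 2/(w + 4) + 2/w.
An antiderivative is F(w) = 2*log(w) + 2*log(w + 4).
Then F(3) - F(2) = (2*log(3) + 2*log(7)) - (2*log(3) + 4*log(2)) = log(49/16).

log(49/16)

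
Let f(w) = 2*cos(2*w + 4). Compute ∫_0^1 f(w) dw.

Let u = 2*w + 4, so du = 2 dw. When w = 0, u = 4; when w = 1, u = 6.
The integral becomes ∫ cos(u) du from 4 to 6, with antiderivative sin(u).
Back in w: F(w) = sin(2*w + 4).
Then F(1) - F(0) = (sin(6)) - (sin(4)) = sin(6) - sin(4).

sin(6) - sin(4)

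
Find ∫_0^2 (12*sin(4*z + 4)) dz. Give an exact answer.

Let u = 4*z + 4, so du = 4 dz. When z = 0, u = 4; when z = 2, u = 12.
The integral becomes 3·∫ sin(u) du from 4 to 12, with antiderivative -3*cos(u).
Back in z: F(z) = -3*cos(4*z + 4).
Then F(2) - F(0) = (-3*cos(12)) - (-3*cos(4)) = -3*cos(12) + 3*cos(4).

-3*cos(12) + 3*cos(4)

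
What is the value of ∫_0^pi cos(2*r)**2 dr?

Use the identity cos^2(2*r) = (1 + cos(4*r))/2.
An antiderivative is F(r) = r/2 + sin(4*r)/8.
Then F(pi) - F(0) = (pi/2) - (0) = pi/2.

pi/2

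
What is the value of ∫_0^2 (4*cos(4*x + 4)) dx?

Let u = 4*x + 4, so du = 4 dx. When x = 0, u = 4; when x = 2, u = 12.
The integral becomes ∫ cos(u) du from 4 to 12, with antiderivative sin(u).
Back in x: F(x) = sin(4*x + 4).
Then F(2) - F(0) = (sin(12)) - (sin(4)) = sin(12) - sin(4).

sin(12) - sin(4)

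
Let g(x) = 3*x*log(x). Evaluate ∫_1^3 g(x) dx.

Integrate by parts once (u = ln x, dv = 3*x dx).
An antiderivative is F(x) = 3*x**2*(2*log(x) - 1)/4.
Then F(3) - F(1) = (-27/4 + 27*log(3)/2) - (-3/4) = -6 + 27*log(3)/2.

-6 + 27*log(3)/2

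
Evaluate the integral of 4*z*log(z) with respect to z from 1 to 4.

Integrate by parts once (u = ln z, dv = 4*z dz).
An antiderivative is F(z) = z**2*(2*log(z) - 1).
Then F(4) - F(1) = (-16 + 64*log(2)) - (-1) = -15 + 64*log(2).

-15 + 64*log(2)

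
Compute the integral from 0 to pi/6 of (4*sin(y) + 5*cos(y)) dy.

13/2 - 2*sqrt(3)

An antiderivative is F(y) = 5*sin(y) - 4*cos(y).
Then F(pi/6) - F(0) = (5/2 - 2*sqrt(3)) - (-4) = 13/2 - 2*sqrt(3).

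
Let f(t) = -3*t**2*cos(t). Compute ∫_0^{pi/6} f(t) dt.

Integrate by parts twice (u = t^2, dv = -3*cos(t) dt).
An antiderivative is F(t) = -3*t**2*sin(t) - 6*t*cos(t) + 6*sin(t).
Then F(pi/6) - F(0) = (-sqrt(3)*pi/2 - pi**2/24 + 3) - (0) = -sqrt(3)*pi/2 - pi**2/24 + 3.

-sqrt(3)*pi/2 - pi**2/24 + 3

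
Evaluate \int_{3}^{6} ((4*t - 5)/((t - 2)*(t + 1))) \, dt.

-4*log(2) + 3*log(7)

Factor the denominator: t**2 - t - 2 = (t + 1)(t - 2).
Partial fractions: (4*t - 5)/((t - 2)*(t + 1)) = 3/(t + 1) + 1/(t - 2).
An antiderivative is F(t) = log(t - 2) + 3*log(t + 1).
Then F(6) - F(3) = (2*log(2) + 3*log(7)) - (log(64)) = -4*log(2) + 3*log(7).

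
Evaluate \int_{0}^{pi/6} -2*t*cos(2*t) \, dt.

Integrate by parts once (u = t, dv = -2*cos(2*t) dt).
An antiderivative is F(t) = -t*sin(2*t) - cos(2*t)/2.
Then F(pi/6) - F(0) = (-sqrt(3)*pi/12 - 1/4) - (-1/2) = -sqrt(3)*pi/12 + 1/4.

-sqrt(3)*pi/12 + 1/4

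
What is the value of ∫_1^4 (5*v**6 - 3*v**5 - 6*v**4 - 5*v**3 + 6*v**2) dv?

By the power rule, an antiderivative is F(v) = 5*v**7/7 - v**6/2 - 6*v**5/5 - 5*v**4/4 + 2*v**3.
Then F(4) - F(1) = (288192/35) - (-33/140) = 1152801/140.

1152801/140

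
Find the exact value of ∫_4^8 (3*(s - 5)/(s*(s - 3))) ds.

Factor the denominator: s**2 - 3*s = s(s - 3).
Partial fractions: 3*(s - 5)/(s*(s - 3)) = 5/s - 2/(s - 3).
An antiderivative is F(s) = 5*log(s) - 2*log(s - 3).
Then F(8) - F(4) = (-2*log(5) + 15*log(2)) - (10*log(2)) = log(32/25).

log(32/25)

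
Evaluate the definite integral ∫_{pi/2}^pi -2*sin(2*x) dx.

An antiderivative is F(x) = cos(2*x).
Then F(pi) - F(pi/2) = (1) - (-1) = 2.

2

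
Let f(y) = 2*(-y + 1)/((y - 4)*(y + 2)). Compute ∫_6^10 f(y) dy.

log(2/9)

Factor the denominator: y**2 - 2*y - 8 = (y + 2)(y - 4).
Partial fractions: 2*(-y + 1)/((y - 4)*(y + 2)) = -1/(y + 2) - 1/(y - 4).
An antiderivative is F(y) = -log(y - 4) - log(y + 2).
Then F(10) - F(6) = (-log(72)) - (-log(16)) = log(2/9).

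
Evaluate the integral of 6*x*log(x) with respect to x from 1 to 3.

-12 + 27*log(3)

Integrate by parts once (u = ln x, dv = 6*x dx).
An antiderivative is F(x) = 3*x**2*(2*log(x) - 1)/2.
Then F(3) - F(1) = (-27/2 + 27*log(3)) - (-3/2) = -12 + 27*log(3).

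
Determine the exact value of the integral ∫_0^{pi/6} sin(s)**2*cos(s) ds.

Let u = sin(s), so du = cos(s) ds. When s = 0, u = 0; when s = pi/6, u = 1/2.
The integral becomes ∫ u**2 du from 0 to 1/2, with antiderivative u**3/3.
Back in s: F(s) = sin(s)**3/3.
Then F(pi/6) - F(0) = (1/24) - (0) = 1/24.

1/24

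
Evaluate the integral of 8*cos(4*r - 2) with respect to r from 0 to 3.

2*sin(10) + 2*sin(2)

Let u = 4*r - 2, so du = 4 dr. When r = 0, u = -2; when r = 3, u = 10.
The integral becomes 2·∫ cos(u) du from -2 to 10, with antiderivative 2*sin(u).
Back in r: F(r) = 2*sin(4*r - 2).
Then F(3) - F(0) = (2*sin(10)) - (-2*sin(2)) = 2*sin(10) + 2*sin(2).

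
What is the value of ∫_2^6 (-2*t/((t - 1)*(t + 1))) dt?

Factor the denominator: t**2 - 1 = (t + 1)(t - 1).
Partial fractions: -2*t/((t - 1)*(t + 1)) = -1/(t + 1) - 1/(t - 1).
An antiderivative is F(t) = -log(t - 1) - log(t + 1).
Then F(6) - F(2) = (-log(35)) - (-log(3)) = log(3/35).

log(3/35)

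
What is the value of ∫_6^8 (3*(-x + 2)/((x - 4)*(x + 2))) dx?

Factor the denominator: x**2 - 2*x - 8 = (x + 2)(x - 4).
Partial fractions: 3*(-x + 2)/((x - 4)*(x + 2)) = -2/(x + 2) - 1/(x - 4).
An antiderivative is F(x) = -log(x - 4) - 2*log(x + 2).
Then F(8) - F(6) = (-2*log(5) - 4*log(2)) - (-7*log(2)) = log(8/25).

log(8/25)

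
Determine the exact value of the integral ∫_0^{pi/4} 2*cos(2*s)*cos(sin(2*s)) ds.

Let u = sin(2*s), so du = 2*cos(2*s) ds. When s = 0, u = 0; when s = pi/4, u = 1.
The integral becomes ∫ cos(u) du from 0 to 1, with antiderivative sin(u).
Back in s: F(s) = sin(sin(2*s)).
Then F(pi/4) - F(0) = (sin(1)) - (0) = sin(1).

sin(1)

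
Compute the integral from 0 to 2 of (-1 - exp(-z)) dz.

An antiderivative is F(z) = -z + exp(-z).
Then F(2) - F(0) = (-2 + exp(-2)) - (1) = -3 + exp(-2).

-3 + exp(-2)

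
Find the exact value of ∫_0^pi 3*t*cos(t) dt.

-6

Integrate by parts once (u = t, dv = 3*cos(t) dt).
An antiderivative is F(t) = 3*t*sin(t) + 3*cos(t).
Then F(pi) - F(0) = (-3) - (3) = -6.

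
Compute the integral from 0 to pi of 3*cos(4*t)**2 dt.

Use the identity cos^2(4*t) = (1 + cos(8*t))/2.
An antiderivative is F(t) = 3*t/2 + 3*sin(8*t)/16.
Then F(pi) - F(0) = (3*pi/2) - (0) = 3*pi/2.

3*pi/2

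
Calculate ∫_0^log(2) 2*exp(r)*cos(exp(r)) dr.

Let u = exp(r), so du = exp(r) dr. When r = 0, u = 1; when r = log(2), u = 2.
The integral becomes 2·∫ cos(u) du from 1 to 2, with antiderivative 2*sin(u).
Back in r: F(r) = 2*sin(exp(r)).
Then F(log(2)) - F(0) = (2*sin(2)) - (2*sin(1)) = -2*sin(1) + 2*sin(2).

-2*sin(1) + 2*sin(2)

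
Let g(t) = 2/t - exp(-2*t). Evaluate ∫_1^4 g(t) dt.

(-exp(6) + 1 + 8*exp(8)*log(2))*exp(-8)/2

An antiderivative is F(t) = 2*log(t) + exp(-2*t)/2.
Then F(4) - F(1) = (exp(-8)/2 + 4*log(2)) - (exp(-2)/2) = (-exp(6) + 1 + 8*exp(8)*log(2))*exp(-8)/2.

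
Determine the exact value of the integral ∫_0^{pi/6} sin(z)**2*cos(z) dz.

1/24

Let u = sin(z), so du = cos(z) dz. When z = 0, u = 0; when z = pi/6, u = 1/2.
The integral becomes ∫ u**2 du from 0 to 1/2, with antiderivative u**3/3.
Back in z: F(z) = sin(z)**3/3.
Then F(pi/6) - F(0) = (1/24) - (0) = 1/24.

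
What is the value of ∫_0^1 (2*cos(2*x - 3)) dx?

Let u = 2*x - 3, so du = 2 dx. When x = 0, u = -3; when x = 1, u = -1.
The integral becomes ∫ cos(u) du from -3 to -1, with antiderivative sin(u).
Back in x: F(x) = sin(2*x - 3).
Then F(1) - F(0) = (-sin(1)) - (-sin(3)) = -sin(1) + sin(3).

-sin(1) + sin(3)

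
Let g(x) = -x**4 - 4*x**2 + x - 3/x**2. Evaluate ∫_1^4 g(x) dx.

-5667/20

By the power rule, an antiderivative is F(x) = -x**5/5 - 4*x**3/3 + x**2/2 + 3/x.
Then F(4) - F(1) = (-16883/60) - (59/30) = -5667/20.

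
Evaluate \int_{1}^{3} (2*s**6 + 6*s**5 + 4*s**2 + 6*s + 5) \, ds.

By the power rule, an antiderivative is F(s) = 2*s**7/7 + s**6 + 4*s**3/3 + 3*s**2 + 5*s.
Then F(3) - F(1) = (10023/7) - (223/21) = 29846/21.

29846/21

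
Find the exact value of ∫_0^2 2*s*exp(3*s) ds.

Integrate by parts once (u = s, dv = 2*exp(3*s) ds).
An antiderivative is F(s) = (6*s - 2)*exp(3*s)/9.
Then F(2) - F(0) = (10*exp(6)/9) - (-2/9) = 2/9 + 10*exp(6)/9.

2/9 + 10*exp(6)/9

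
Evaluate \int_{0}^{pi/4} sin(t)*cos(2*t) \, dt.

-1/3 + sqrt(2)/3

Use the identity sin(t)cos(2*t) = [sin(3*t) + sin(-t)]/2.
An antiderivative is F(t) = cos(t)/2 - cos(3*t)/6.
Then F(pi/4) - F(0) = (sqrt(2)/3) - (1/3) = -1/3 + sqrt(2)/3.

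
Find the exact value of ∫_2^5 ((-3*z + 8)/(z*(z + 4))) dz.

Factor the denominator: z**2 + 4*z = (z + 4)z.
Partial fractions: (-3*z + 8)/(z*(z + 4)) = -5/(z + 4) + 2/z.
An antiderivative is F(z) = 2*log(z) - 5*log(z + 4).
Then F(5) - F(2) = (-10*log(3) + 2*log(5)) - (-5*log(3) - 3*log(2)) = -5*log(3) + 3*log(2) + 2*log(5).

-5*log(3) + 3*log(2) + 2*log(5)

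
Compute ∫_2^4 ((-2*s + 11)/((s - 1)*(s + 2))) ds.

log(32/9)

Factor the denominator: s**2 + s - 2 = (s + 2)(s - 1).
Partial fractions: (-2*s + 11)/((s - 1)*(s + 2)) = -5/(s + 2) + 3/(s - 1).
An antiderivative is F(s) = 3*log(s - 1) - 5*log(s + 2).
Then F(4) - F(2) = (-5*log(2) - 2*log(3)) - (-10*log(2)) = log(32/9).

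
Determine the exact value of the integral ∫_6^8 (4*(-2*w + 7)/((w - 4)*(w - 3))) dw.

Factor the denominator: w**2 - 7*w + 12 = (w - 3)(w - 4).
Partial fractions: 4*(-2*w + 7)/((w - 4)*(w - 3)) = -4/(w - 3) - 4/(w - 4).
An antiderivative is F(w) = -4*log(w - 4) - 4*log(w - 3).
Then F(8) - F(6) = (-4*log(5) - 8*log(2)) - (-4*log(3) - 4*log(2)) = -4*log(5) - 4*log(2) + 4*log(3).

-4*log(5) - 4*log(2) + 4*log(3)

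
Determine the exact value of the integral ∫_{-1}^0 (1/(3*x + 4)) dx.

2*log(2)/3

An antiderivative is F(x) = log(3*x + 4)/3.
Then F(0) - F(-1) = (2*log(2)/3) - (0) = 2*log(2)/3.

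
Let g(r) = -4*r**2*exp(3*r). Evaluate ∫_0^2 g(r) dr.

Integrate by parts twice (u = r^2, dv = -4*exp(3*r) dr).
An antiderivative is F(r) = (-36*r**2 + 24*r - 8)*exp(3*r)/27.
Then F(2) - F(0) = (-104*exp(6)/27) - (-8/27) = 8/27 - 104*exp(6)/27.

8/27 - 104*exp(6)/27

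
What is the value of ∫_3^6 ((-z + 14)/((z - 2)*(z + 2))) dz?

Factor the denominator: z**2 - 4 = (z + 2)(z - 2).
Partial fractions: (-z + 14)/((z - 2)*(z + 2)) = -4/(z + 2) + 3/(z - 2).
An antiderivative is F(z) = 3*log(z - 2) - 4*log(z + 2).
Then F(6) - F(3) = (-log(64)) - (-4*log(5)) = -6*log(2) + 4*log(5).

-6*log(2) + 4*log(5)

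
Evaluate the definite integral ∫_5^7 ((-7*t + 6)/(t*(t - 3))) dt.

Factor the denominator: t**2 - 3*t = t(t - 3).
Partial fractions: (-7*t + 6)/(t*(t - 3)) = -2/t - 5/(t - 3).
An antiderivative is F(t) = -2*log(t) - 5*log(t - 3).
Then F(7) - F(5) = (-10*log(2) - 2*log(7)) - (-5*log(2) - 2*log(5)) = -2*log(7) - 5*log(2) + 2*log(5).

-2*log(7) - 5*log(2) + 2*log(5)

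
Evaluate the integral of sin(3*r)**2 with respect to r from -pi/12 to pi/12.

-1/6 + pi/12

Use the identity sin^2(3*r) = (1 - cos(6*r))/2.
An antiderivative is F(r) = r/2 - sin(6*r)/12.
Then F(pi/12) - F(-pi/12) = (-1/12 + pi/24) - (1/12 - pi/24) = -1/6 + pi/12.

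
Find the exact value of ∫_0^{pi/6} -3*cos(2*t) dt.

-3*sqrt(3)/4

An antiderivative is F(t) = -3*sin(2*t)/2.
Then F(pi/6) - F(0) = (-3*sqrt(3)/4) - (0) = -3*sqrt(3)/4.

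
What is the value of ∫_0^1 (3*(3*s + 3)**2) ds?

Let u = 3*s + 3, so du = 3 ds. When s = 0, u = 3; when s = 1, u = 6.
The integral becomes ∫ u**2 du from 3 to 6, with antiderivative u**3/3.
Back in s: F(s) = (3*s + 3)**3/3.
Then F(1) - F(0) = (72) - (9) = 63.

63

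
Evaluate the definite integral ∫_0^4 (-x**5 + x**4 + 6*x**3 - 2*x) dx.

By the power rule, an antiderivative is F(x) = -x**6/6 + x**5/5 + 3*x**4/2 - x**2.
Then F(4) - F(0) = (-1648/15) - (0) = -1648/15.

-1648/15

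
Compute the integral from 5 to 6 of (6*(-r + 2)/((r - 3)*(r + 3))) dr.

-11*log(3) + 16*log(2)

Factor the denominator: r**2 - 9 = (r + 3)(r - 3).
Partial fractions: 6*(-r + 2)/((r - 3)*(r + 3)) = -5/(r + 3) - 1/(r - 3).
An antiderivative is F(r) = -log(r - 3) - 5*log(r + 3).
Then F(6) - F(5) = (-11*log(3)) - (-16*log(2)) = -11*log(3) + 16*log(2).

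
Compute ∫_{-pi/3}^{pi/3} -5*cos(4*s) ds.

5*sqrt(3)/4

An antiderivative is F(s) = -5*sin(4*s)/4.
Then F(pi/3) - F(-pi/3) = (5*sqrt(3)/8) - (-5*sqrt(3)/8) = 5*sqrt(3)/4.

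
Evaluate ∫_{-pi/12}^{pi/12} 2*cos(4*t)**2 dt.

Use the identity cos^2(4*t) = (1 + cos(8*t))/2.
An antiderivative is F(t) = t + sin(8*t)/8.
Then F(pi/12) - F(-pi/12) = (sqrt(3)/16 + pi/12) - (-pi/12 - sqrt(3)/16) = sqrt(3)/8 + pi/6.

sqrt(3)/8 + pi/6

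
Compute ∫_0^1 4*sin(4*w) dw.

Let u = 4*w, so du = 4 dw. When w = 0, u = 0; when w = 1, u = 4.
The integral becomes ∫ sin(u) du from 0 to 4, with antiderivative -cos(u).
Back in w: F(w) = -cos(4*w).
Then F(1) - F(0) = (-cos(4)) - (-1) = 1 - cos(4).

1 - cos(4)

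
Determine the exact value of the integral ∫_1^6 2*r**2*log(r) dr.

-430/9 + 144*log(2) + 144*log(3)

Integrate by parts once (u = ln r, dv = 2*r**2 dr).
An antiderivative is F(r) = 2*r**3*(3*log(r) - 1)/9.
Then F(6) - F(1) = (-48 + 144*log(2) + 144*log(3)) - (-2/9) = -430/9 + 144*log(2) + 144*log(3).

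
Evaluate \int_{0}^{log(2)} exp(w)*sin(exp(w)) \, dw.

Let u = exp(w), so du = exp(w) dw. When w = 0, u = 1; when w = log(2), u = 2.
The integral becomes ∫ sin(u) du from 1 to 2, with antiderivative -cos(u).
Back in w: F(w) = -cos(exp(w)).
Then F(log(2)) - F(0) = (-cos(2)) - (-cos(1)) = -cos(2) + cos(1).

-cos(2) + cos(1)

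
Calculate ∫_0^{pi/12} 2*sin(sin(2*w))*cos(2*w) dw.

1 - cos(1/2)

Let u = sin(2*w), so du = 2*cos(2*w) dw. When w = 0, u = 0; when w = pi/12, u = 1/2.
The integral becomes ∫ sin(u) du from 0 to 1/2, with antiderivative -cos(u).
Back in w: F(w) = -cos(sin(2*w)).
Then F(pi/12) - F(0) = (-cos(1/2)) - (-1) = 1 - cos(1/2).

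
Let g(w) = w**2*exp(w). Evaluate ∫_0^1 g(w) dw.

-2 + E

Integrate by parts twice (u = w^2, dv = exp(w) dw).
An antiderivative is F(w) = (w**2 - 2*w + 2)*exp(w).
Then F(1) - F(0) = (E) - (2) = -2 + E.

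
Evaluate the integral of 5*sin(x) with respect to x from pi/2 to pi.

5

An antiderivative is F(x) = -5*cos(x).
Then F(pi) - F(pi/2) = (5) - (0) = 5.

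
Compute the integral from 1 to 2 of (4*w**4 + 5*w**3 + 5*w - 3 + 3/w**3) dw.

1967/40

By the power rule, an antiderivative is F(w) = 4*w**5/5 + 5*w**4/4 + 5*w**2/2 - 3*w - 3/(2*w**2).
Then F(2) - F(1) = (1969/40) - (1/20) = 1967/40.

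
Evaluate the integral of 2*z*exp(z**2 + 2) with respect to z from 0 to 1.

-exp(2) + exp(3)

Let u = z**2 + 2, so du = 2*z dz. When z = 0, u = 2; when z = 1, u = 3.
The integral becomes ∫ exp(u) du from 2 to 3, with antiderivative exp(u).
Back in z: F(z) = exp(z**2 + 2).
Then F(1) - F(0) = (exp(3)) - (exp(2)) = -exp(2) + exp(3).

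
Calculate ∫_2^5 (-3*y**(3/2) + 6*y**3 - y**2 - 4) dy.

-30*sqrt(5) + 24*sqrt(2)/5 + 1725/2

By the power rule, an antiderivative is F(y) = -6*y**(5/2)/5 + 3*y**4/2 - y**3/3 - 4*y.
Then F(5) - F(2) = (5255/6 - 30*sqrt(5)) - (40/3 - 24*sqrt(2)/5) = -30*sqrt(5) + 24*sqrt(2)/5 + 1725/2.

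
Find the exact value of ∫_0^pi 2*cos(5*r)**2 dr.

Use the identity cos^2(5*r) = (1 + cos(10*r))/2.
An antiderivative is F(r) = r + sin(10*r)/10.
Then F(pi) - F(0) = (pi) - (0) = pi.

pi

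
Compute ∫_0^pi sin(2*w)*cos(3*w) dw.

-4/5

Use the identity sin(2*w)cos(3*w) = [sin(5*w) + sin(-w)]/2.
An antiderivative is F(w) = cos(w)/2 - cos(5*w)/10.
Then F(pi) - F(0) = (-2/5) - (2/5) = -4/5.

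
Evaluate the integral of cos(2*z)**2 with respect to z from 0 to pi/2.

Use the identity cos^2(2*z) = (1 + cos(4*z))/2.
An antiderivative is F(z) = z/2 + sin(4*z)/8.
Then F(pi/2) - F(0) = (pi/4) - (0) = pi/4.

pi/4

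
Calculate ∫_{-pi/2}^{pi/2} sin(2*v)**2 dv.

pi/2

Use the identity sin^2(2*v) = (1 - cos(4*v))/2.
An antiderivative is F(v) = v/2 - sin(4*v)/8.
Then F(pi/2) - F(-pi/2) = (pi/4) - (-pi/4) = pi/2.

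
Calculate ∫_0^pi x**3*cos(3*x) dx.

Integrate by parts 3 times (u = x^3, dv = cos(3*x) dx).
An antiderivative is F(x) = x**3*sin(3*x)/3 + x**2*cos(3*x)/3 - 2*x*sin(3*x)/9 - 2*cos(3*x)/27.
Then F(pi) - F(0) = (2/27 - pi**2/3) - (-2/27) = 4/27 - pi**2/3.

4/27 - pi**2/3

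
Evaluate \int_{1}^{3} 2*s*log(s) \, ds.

-4 + 9*log(3)

Integrate by parts once (u = ln s, dv = 2*s ds).
An antiderivative is F(s) = s**2*(2*log(s) - 1)/2.
Then F(3) - F(1) = (-9/2 + 9*log(3)) - (-1/2) = -4 + 9*log(3).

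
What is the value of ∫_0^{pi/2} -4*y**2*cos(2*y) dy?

Integrate by parts twice (u = y^2, dv = -4*cos(2*y) dy).
An antiderivative is F(y) = -2*y**2*sin(2*y) - 2*y*cos(2*y) + sin(2*y).
Then F(pi/2) - F(0) = (pi) - (0) = pi.

pi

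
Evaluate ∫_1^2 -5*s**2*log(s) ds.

Integrate by parts once (u = ln s, dv = -5*s**2 ds).
An antiderivative is F(s) = -5*s**3*(3*log(s) - 1)/9.
Then F(2) - F(1) = (40/9 - 40*log(2)/3) - (5/9) = 35/9 - 40*log(2)/3.

35/9 - 40*log(2)/3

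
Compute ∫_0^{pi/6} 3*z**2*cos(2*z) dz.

-3*sqrt(3)/8 + sqrt(3)*pi**2/48 + pi/8

Integrate by parts twice (u = z^2, dv = 3*cos(2*z) dz).
An antiderivative is F(z) = 3*z**2*sin(2*z)/2 + 3*z*cos(2*z)/2 - 3*sin(2*z)/4.
Then F(pi/6) - F(0) = (-3*sqrt(3)/8 + sqrt(3)*pi**2/48 + pi/8) - (0) = -3*sqrt(3)/8 + sqrt(3)*pi**2/48 + pi/8.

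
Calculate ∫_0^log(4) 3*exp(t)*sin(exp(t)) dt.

Let u = exp(t), so du = exp(t) dt. When t = 0, u = 1; when t = log(4), u = 4.
The integral becomes 3·∫ sin(u) du from 1 to 4, with antiderivative -3*cos(u).
Back in t: F(t) = -3*cos(exp(t)).
Then F(log(4)) - F(0) = (-3*cos(4)) - (-3*cos(1)) = 3*cos(1) - 3*cos(4).

3*cos(1) - 3*cos(4)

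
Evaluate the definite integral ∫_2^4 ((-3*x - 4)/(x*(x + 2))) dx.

Factor the denominator: x**2 + 2*x = (x + 2)x.
Partial fractions: (-3*x - 4)/(x*(x + 2)) = -1/(x + 2) - 2/x.
An antiderivative is F(x) = -2*log(x) - log(x + 2).
Then F(4) - F(2) = (-log(96)) - (-log(16)) = -log(6).

-log(6)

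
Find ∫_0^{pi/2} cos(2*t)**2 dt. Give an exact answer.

pi/4

Use the identity cos^2(2*t) = (1 + cos(4*t))/2.
An antiderivative is F(t) = t/2 + sin(4*t)/8.
Then F(pi/2) - F(0) = (pi/4) - (0) = pi/4.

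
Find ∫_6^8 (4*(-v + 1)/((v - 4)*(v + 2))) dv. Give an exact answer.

Factor the denominator: v**2 - 2*v - 8 = (v + 2)(v - 4).
Partial fractions: 4*(-v + 1)/((v - 4)*(v + 2)) = -2/(v + 2) - 2/(v - 4).
An antiderivative is F(v) = -2*log(v - 4) - 2*log(v + 2).
Then F(8) - F(6) = (-6*log(2) - 2*log(5)) - (-8*log(2)) = log(4/25).

log(4/25)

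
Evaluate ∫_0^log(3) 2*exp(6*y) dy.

Let u = exp(y), so du = exp(y) dy. When y = 0, u = 1; when y = log(3), u = 3.
The integral becomes 2·∫ u**5 du from 1 to 3, with antiderivative u**6/3.
Back in y: F(y) = exp(6*y)/3.
Then F(log(3)) - F(0) = (243) - (1/3) = 728/3.

728/3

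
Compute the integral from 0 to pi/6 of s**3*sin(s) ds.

-3 - sqrt(3)*pi**3/432 + pi**2/24 + sqrt(3)*pi/2

Integrate by parts 3 times (u = s^3, dv = sin(s) ds).
An antiderivative is F(s) = -s**3*cos(s) + 3*s**2*sin(s) + 6*s*cos(s) - 6*sin(s).
Then F(pi/6) - F(0) = (-3 - sqrt(3)*pi**3/432 + pi**2/24 + sqrt(3)*pi/2) - (0) = -3 - sqrt(3)*pi**3/432 + pi**2/24 + sqrt(3)*pi/2.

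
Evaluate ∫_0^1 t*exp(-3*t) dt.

Integrate by parts once (u = t, dv = exp(-3*t) dt).
An antiderivative is F(t) = (-3*t - 1)*exp(-3*t)/9.
Then F(1) - F(0) = (-4*exp(-3)/9) - (-1/9) = (-4 + exp(3))*exp(-3)/9.

(-4 + exp(3))*exp(-3)/9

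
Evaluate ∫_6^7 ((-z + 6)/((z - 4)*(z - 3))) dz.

Factor the denominator: z**2 - 7*z + 12 = (z - 3)(z - 4).
Partial fractions: (-z + 6)/((z - 4)*(z - 3)) = -3/(z - 3) + 2/(z - 4).
An antiderivative is F(z) = 2*log(z - 4) - 3*log(z - 3).
Then F(7) - F(6) = (log(9/64)) - (log(4/27)) = -8*log(2) + 5*log(3).

-8*log(2) + 5*log(3)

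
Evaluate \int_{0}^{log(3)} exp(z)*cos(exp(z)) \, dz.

-sin(1) + sin(3)

Let u = exp(z), so du = exp(z) dz. When z = 0, u = 1; when z = log(3), u = 3.
The integral becomes ∫ cos(u) du from 1 to 3, with antiderivative sin(u).
Back in z: F(z) = sin(exp(z)).
Then F(log(3)) - F(0) = (sin(3)) - (sin(1)) = -sin(1) + sin(3).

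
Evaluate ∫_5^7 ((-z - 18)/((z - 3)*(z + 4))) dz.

-4*log(3) - 3*log(2) + 2*log(11)

Factor the denominator: z**2 + z - 12 = (z + 4)(z - 3).
Partial fractions: (-z - 18)/((z - 3)*(z + 4)) = 2/(z + 4) - 3/(z - 3).
An antiderivative is F(z) = -3*log(z - 3) + 2*log(z + 4).
Then F(7) - F(5) = (-6*log(2) + 2*log(11)) - (log(81/8)) = -4*log(3) - 3*log(2) + 2*log(11).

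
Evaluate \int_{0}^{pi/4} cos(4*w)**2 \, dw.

pi/8

Use the identity cos^2(4*w) = (1 + cos(8*w))/2.
An antiderivative is F(w) = w/2 + sin(8*w)/16.
Then F(pi/4) - F(0) = (pi/8) - (0) = pi/8.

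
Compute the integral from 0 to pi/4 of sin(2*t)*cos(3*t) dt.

-2/5 + 3*sqrt(2)/10

Use the identity sin(2*t)cos(3*t) = [sin(5*t) + sin(-t)]/2.
An antiderivative is F(t) = cos(t)/2 - cos(5*t)/10.
Then F(pi/4) - F(0) = (3*sqrt(2)/10) - (2/5) = -2/5 + 3*sqrt(2)/10.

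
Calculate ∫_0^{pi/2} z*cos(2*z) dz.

Integrate by parts once (u = z, dv = cos(2*z) dz).
An antiderivative is F(z) = z*sin(2*z)/2 + cos(2*z)/4.
Then F(pi/2) - F(0) = (-1/4) - (1/4) = -1/2.

-1/2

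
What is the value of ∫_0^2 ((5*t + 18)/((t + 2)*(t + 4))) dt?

Factor the denominator: t**2 + 6*t + 8 = (t + 4)(t + 2).
Partial fractions: (5*t + 18)/((t + 2)*(t + 4)) = 1/(t + 4) + 4/(t + 2).
An antiderivative is F(t) = 4*log(t + 2) + log(t + 4).
Then F(2) - F(0) = (log(3) + 9*log(2)) - (log(64)) = log(24).

log(24)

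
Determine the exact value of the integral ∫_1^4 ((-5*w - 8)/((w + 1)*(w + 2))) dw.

Factor the denominator: w**2 + 3*w + 2 = (w + 2)(w + 1).
Partial fractions: (-5*w - 8)/((w + 1)*(w + 2)) = -2/(w + 2) - 3/(w + 1).
An antiderivative is F(w) = -3*log(w + 1) - 2*log(w + 2).
Then F(4) - F(1) = (-3*log(5) - 2*log(3) - 2*log(2)) - (-log(72)) = -3*log(5) + log(2).

-3*log(5) + log(2)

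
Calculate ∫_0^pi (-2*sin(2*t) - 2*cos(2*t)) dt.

0

An antiderivative is F(t) = -sin(2*t) + cos(2*t).
Then F(pi) - F(0) = (1) - (1) = 0.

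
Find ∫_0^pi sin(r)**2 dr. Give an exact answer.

Use the identity sin^2(r) = (1 - cos(2*r))/2.
An antiderivative is F(r) = r/2 - sin(2*r)/4.
Then F(pi) - F(0) = (pi/2) - (0) = pi/2.

pi/2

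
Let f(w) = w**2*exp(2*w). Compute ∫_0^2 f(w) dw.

-1/4 + 5*exp(4)/4

Integrate by parts twice (u = w^2, dv = exp(2*w) dw).
An antiderivative is F(w) = (2*w**2 - 2*w + 1)*exp(2*w)/4.
Then F(2) - F(0) = (5*exp(4)/4) - (1/4) = -1/4 + 5*exp(4)/4.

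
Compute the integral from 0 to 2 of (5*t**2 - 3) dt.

By the power rule, an antiderivative is F(t) = 5*t**3/3 - 3*t.
Then F(2) - F(0) = (22/3) - (0) = 22/3.

22/3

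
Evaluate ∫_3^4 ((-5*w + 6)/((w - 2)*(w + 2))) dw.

-4*log(3) - 5*log(2) + 4*log(5)

Factor the denominator: w**2 - 4 = (w + 2)(w - 2).
Partial fractions: (-5*w + 6)/((w - 2)*(w + 2)) = -4/(w + 2) - 1/(w - 2).
An antiderivative is F(w) = -log(w - 2) - 4*log(w + 2).
Then F(4) - F(3) = (-4*log(3) - 5*log(2)) - (-4*log(5)) = -4*log(3) - 5*log(2) + 4*log(5).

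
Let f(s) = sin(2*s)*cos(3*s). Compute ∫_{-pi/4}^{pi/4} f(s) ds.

0

Use the identity sin(2*s)cos(3*s) = [sin(5*s) + sin(-s)]/2.
An antiderivative is F(s) = cos(s)/2 - cos(5*s)/10.
Then F(pi/4) - F(-pi/4) = (3*sqrt(2)/10) - (3*sqrt(2)/10) = 0.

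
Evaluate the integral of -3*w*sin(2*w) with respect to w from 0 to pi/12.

-3/8 + sqrt(3)*pi/16

Integrate by parts once (u = w, dv = -3*sin(2*w) dw).
An antiderivative is F(w) = 3*w*cos(2*w)/2 - 3*sin(2*w)/4.
Then F(pi/12) - F(0) = (-3/8 + sqrt(3)*pi/16) - (0) = -3/8 + sqrt(3)*pi/16.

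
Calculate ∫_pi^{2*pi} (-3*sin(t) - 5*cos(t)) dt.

6

An antiderivative is F(t) = -5*sin(t) + 3*cos(t).
Then F(2*pi) - F(pi) = (3) - (-3) = 6.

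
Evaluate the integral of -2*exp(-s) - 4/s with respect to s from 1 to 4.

-8*log(2) - 2*exp(-1) + 2*exp(-4)

An antiderivative is F(s) = -4*log(s) + 2*exp(-s).
Then F(4) - F(1) = (-8*log(2) + 2*exp(-4)) - (2*exp(-1)) = -8*log(2) - 2*exp(-1) + 2*exp(-4).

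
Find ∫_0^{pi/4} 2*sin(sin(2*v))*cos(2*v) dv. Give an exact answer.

1 - cos(1)

Let u = sin(2*v), so du = 2*cos(2*v) dv. When v = 0, u = 0; when v = pi/4, u = 1.
The integral becomes ∫ sin(u) du from 0 to 1, with antiderivative -cos(u).
Back in v: F(v) = -cos(sin(2*v)).
Then F(pi/4) - F(0) = (-cos(1)) - (-1) = 1 - cos(1).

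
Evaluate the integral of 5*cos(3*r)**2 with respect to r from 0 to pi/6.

5*pi/12

Use the identity cos^2(3*r) = (1 + cos(6*r))/2.
An antiderivative is F(r) = 5*r/2 + 5*sin(6*r)/12.
Then F(pi/6) - F(0) = (5*pi/12) - (0) = 5*pi/12.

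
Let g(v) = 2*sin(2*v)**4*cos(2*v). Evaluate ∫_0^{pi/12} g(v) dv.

1/160

Let u = sin(2*v), so du = 2*cos(2*v) dv. When v = 0, u = 0; when v = pi/12, u = 1/2.
The integral becomes ∫ u**4 du from 0 to 1/2, with antiderivative u**5/5.
Back in v: F(v) = sin(2*v)**5/5.
Then F(pi/12) - F(0) = (1/160) - (0) = 1/160.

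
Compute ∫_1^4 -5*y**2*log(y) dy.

35 - 640*log(2)/3

Integrate by parts once (u = ln y, dv = -5*y**2 dy).
An antiderivative is F(y) = -5*y**3*(3*log(y) - 1)/9.
Then F(4) - F(1) = (320/9 - 640*log(2)/3) - (5/9) = 35 - 640*log(2)/3.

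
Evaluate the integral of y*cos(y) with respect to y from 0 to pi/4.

-1 + sqrt(2)*pi/8 + sqrt(2)/2

Integrate by parts once (u = y, dv = cos(y) dy).
An antiderivative is F(y) = y*sin(y) + cos(y).
Then F(pi/4) - F(0) = (sqrt(2)*(pi + 4)/8) - (1) = -1 + sqrt(2)*pi/8 + sqrt(2)/2.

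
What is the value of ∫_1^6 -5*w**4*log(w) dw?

-7776*log(3) - 7776*log(2) + 1555

Integrate by parts once (u = ln w, dv = -5*w**4 dw).
An antiderivative is F(w) = -w**5*(5*log(w) - 1)/5.
Then F(6) - F(1) = (-7776*log(3) - 7776*log(2) + 7776/5) - (1/5) = -7776*log(3) - 7776*log(2) + 1555.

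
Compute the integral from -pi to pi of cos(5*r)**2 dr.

pi

Use the identity cos^2(5*r) = (1 + cos(10*r))/2.
An antiderivative is F(r) = r/2 + sin(10*r)/20.
Then F(pi) - F(-pi) = (pi/2) - (-pi/2) = pi.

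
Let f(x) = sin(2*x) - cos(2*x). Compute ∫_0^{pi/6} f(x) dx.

An antiderivative is F(x) = -sin(2*x)/2 - cos(2*x)/2.
Then F(pi/6) - F(0) = (-sqrt(3)/4 - 1/4) - (-1/2) = 1/4 - sqrt(3)/4.

1/4 - sqrt(3)/4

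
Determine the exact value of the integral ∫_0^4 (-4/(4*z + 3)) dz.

An antiderivative is F(z) = -log(4*z + 3).
Then F(4) - F(0) = (-log(19)) - (-log(3)) = log(3/19).

log(3/19)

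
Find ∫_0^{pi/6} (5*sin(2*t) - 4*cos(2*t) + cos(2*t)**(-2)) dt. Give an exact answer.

An antiderivative is F(t) = -2*sin(2*t) - 5*cos(2*t)/2 + tan(2*t)/2.
Then F(pi/6) - F(0) = (-5/4 - sqrt(3)/2) - (-5/2) = 5/4 - sqrt(3)/2.

5/4 - sqrt(3)/2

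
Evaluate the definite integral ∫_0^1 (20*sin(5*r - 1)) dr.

Let u = 5*r - 1, so du = 5 dr. When r = 0, u = -1; when r = 1, u = 4.
The integral becomes 4·∫ sin(u) du from -1 to 4, with antiderivative -4*cos(u).
Back in r: F(r) = -4*cos(5*r - 1).
Then F(1) - F(0) = (-4*cos(4)) - (-4*cos(1)) = 4*cos(1) - 4*cos(4).

4*cos(1) - 4*cos(4)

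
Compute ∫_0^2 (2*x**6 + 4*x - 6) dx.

By the power rule, an antiderivative is F(x) = 2*x**7/7 + 2*x**2 - 6*x.
Then F(2) - F(0) = (228/7) - (0) = 228/7.

228/7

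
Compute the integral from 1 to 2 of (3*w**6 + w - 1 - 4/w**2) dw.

741/14

By the power rule, an antiderivative is F(w) = 3*w**7/7 + w**2/2 - w + 4/w.
Then F(2) - F(1) = (398/7) - (55/14) = 741/14.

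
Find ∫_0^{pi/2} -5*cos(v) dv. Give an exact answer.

An antiderivative is F(v) = -5*sin(v).
Then F(pi/2) - F(0) = (-5) - (0) = -5.

-5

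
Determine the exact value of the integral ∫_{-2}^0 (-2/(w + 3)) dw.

-log(9)

An antiderivative is F(w) = -2*log(w + 3).
Then F(0) - F(-2) = (-log(9)) - (0) = -log(9).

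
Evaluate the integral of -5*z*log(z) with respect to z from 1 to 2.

15/4 - 10*log(2)

Integrate by parts once (u = ln z, dv = -5*z dz).
An antiderivative is F(z) = -5*z**2*(2*log(z) - 1)/4.
Then F(2) - F(1) = (5 - 10*log(2)) - (5/4) = 15/4 - 10*log(2).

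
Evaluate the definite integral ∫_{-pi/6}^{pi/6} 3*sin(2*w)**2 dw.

Use the identity sin^2(2*w) = (1 - cos(4*w))/2.
An antiderivative is F(w) = 3*w/2 - 3*sin(4*w)/8.
Then F(pi/6) - F(-pi/6) = (-3*sqrt(3)/16 + pi/4) - (-pi/4 + 3*sqrt(3)/16) = -3*sqrt(3)/8 + pi/2.

-3*sqrt(3)/8 + pi/2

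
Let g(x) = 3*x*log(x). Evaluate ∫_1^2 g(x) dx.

-9/4 + log(64)

Integrate by parts once (u = ln x, dv = 3*x dx).
An antiderivative is F(x) = 3*x**2*(2*log(x) - 1)/4.
Then F(2) - F(1) = (-3 + log(64)) - (-3/4) = -9/4 + log(64).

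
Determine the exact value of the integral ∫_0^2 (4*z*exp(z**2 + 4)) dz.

-2*(1 - exp(4))*exp(4)

Let u = z**2 + 4, so du = 2*z dz. When z = 0, u = 4; when z = 2, u = 8.
The integral becomes 2·∫ exp(u) du from 4 to 8, with antiderivative 2*exp(u).
Back in z: F(z) = 2*exp(z**2 + 4).
Then F(2) - F(0) = (2*exp(8)) - (2*exp(4)) = -2*(1 - exp(4))*exp(4).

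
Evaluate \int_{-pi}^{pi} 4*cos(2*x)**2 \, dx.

Use the identity cos^2(2*x) = (1 + cos(4*x))/2.
An antiderivative is F(x) = 2*x + sin(4*x)/2.
Then F(pi) - F(-pi) = (2*pi) - (-2*pi) = 4*pi.

4*pi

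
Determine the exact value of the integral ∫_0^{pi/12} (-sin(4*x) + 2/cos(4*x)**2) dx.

-1/8 + sqrt(3)/2

An antiderivative is F(x) = cos(4*x)/4 + tan(4*x)/2.
Then F(pi/12) - F(0) = (1/8 + sqrt(3)/2) - (1/4) = -1/8 + sqrt(3)/2.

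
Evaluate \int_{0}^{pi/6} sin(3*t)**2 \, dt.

Use the identity sin^2(3*t) = (1 - cos(6*t))/2.
An antiderivative is F(t) = t/2 - sin(6*t)/12.
Then F(pi/6) - F(0) = (pi/12) - (0) = pi/12.

pi/12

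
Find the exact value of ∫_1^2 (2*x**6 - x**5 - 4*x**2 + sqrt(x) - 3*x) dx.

By the power rule, an antiderivative is F(x) = 2*x**7/7 - x**6/6 + 2*x**(3/2)/3 - 4*x**3/3 - 3*x**2/2.
Then F(2) - F(1) = (4*sqrt(2)/3 + 194/21) - (-43/21) = 4*sqrt(2)/3 + 79/7.

4*sqrt(2)/3 + 79/7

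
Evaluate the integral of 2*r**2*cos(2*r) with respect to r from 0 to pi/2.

-pi/2

Integrate by parts twice (u = r^2, dv = 2*cos(2*r) dr).
An antiderivative is F(r) = r**2*sin(2*r) + r*cos(2*r) - sin(2*r)/2.
Then F(pi/2) - F(0) = (-pi/2) - (0) = -pi/2.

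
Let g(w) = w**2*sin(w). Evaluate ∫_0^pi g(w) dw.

-4 + pi**2

Integrate by parts twice (u = w^2, dv = sin(w) dw).
An antiderivative is F(w) = -w**2*cos(w) + 2*w*sin(w) + 2*cos(w).
Then F(pi) - F(0) = (-2 + pi**2) - (2) = -4 + pi**2.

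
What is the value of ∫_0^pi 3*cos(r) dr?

An antiderivative is F(r) = 3*sin(r).
Then F(pi) - F(0) = (0) - (0) = 0.

0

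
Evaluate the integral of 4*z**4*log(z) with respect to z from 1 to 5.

-12496/25 + 2500*log(5)

Integrate by parts once (u = ln z, dv = 4*z**4 dz).
An antiderivative is F(z) = 4*z**5*(5*log(z) - 1)/25.
Then F(5) - F(1) = (-500 + 2500*log(5)) - (-4/25) = -12496/25 + 2500*log(5).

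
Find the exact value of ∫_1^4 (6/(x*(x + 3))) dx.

-2*log(7) + 8*log(2)

Factor the denominator: x**2 + 3*x = (x + 3)x.
Partial fractions: 6/(x*(x + 3)) = -2/(x + 3) + 2/x.
An antiderivative is F(x) = 2*log(x) - 2*log(x + 3).
Then F(4) - F(1) = (log(16/49)) - (-log(16)) = -2*log(7) + 8*log(2).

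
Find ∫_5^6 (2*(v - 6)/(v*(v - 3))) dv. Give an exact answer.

-4*log(5) + 2*log(3) + 6*log(2)

Factor the denominator: v**2 - 3*v = v(v - 3).
Partial fractions: 2*(v - 6)/(v*(v - 3)) = 4/v - 2/(v - 3).
An antiderivative is F(v) = 4*log(v) - 2*log(v - 3).
Then F(6) - F(5) = (2*log(3) + 4*log(2)) - (-2*log(2) + 4*log(5)) = -4*log(5) + 2*log(3) + 6*log(2).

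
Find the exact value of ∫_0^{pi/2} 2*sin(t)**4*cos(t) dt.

2/5

Let u = sin(t), so du = cos(t) dt. When t = 0, u = 0; when t = pi/2, u = 1.
The integral becomes 2·∫ u**4 du from 0 to 1, with antiderivative 2*u**5/5.
Back in t: F(t) = 2*sin(t)**5/5.
Then F(pi/2) - F(0) = (2/5) - (0) = 2/5.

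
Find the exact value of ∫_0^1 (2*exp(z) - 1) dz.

-3 + 2*E

An antiderivative is F(z) = -z + 2*exp(z).
Then F(1) - F(0) = (-1 + 2*E) - (2) = -3 + 2*E.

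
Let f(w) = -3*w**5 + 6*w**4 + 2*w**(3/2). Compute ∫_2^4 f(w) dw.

By the power rule, an antiderivative is F(w) = -w**6/2 + 4*w**(5/2)/5 + 6*w**5/5.
Then F(4) - F(2) = (-3968/5) - (16*sqrt(2)/5 + 32/5) = -800 - 16*sqrt(2)/5.

-800 - 16*sqrt(2)/5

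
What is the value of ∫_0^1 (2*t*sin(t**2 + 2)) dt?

Let u = t**2 + 2, so du = 2*t dt. When t = 0, u = 2; when t = 1, u = 3.
The integral becomes ∫ sin(u) du from 2 to 3, with antiderivative -cos(u).
Back in t: F(t) = -cos(t**2 + 2).
Then F(1) - F(0) = (-cos(3)) - (-cos(2)) = cos(2) - cos(3).

cos(2) - cos(3)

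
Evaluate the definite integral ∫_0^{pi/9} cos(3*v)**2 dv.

Use the identity cos^2(3*v) = (1 + cos(6*v))/2.
An antiderivative is F(v) = v/2 + sin(6*v)/12.
Then F(pi/9) - F(0) = (sqrt(3)/24 + pi/18) - (0) = sqrt(3)/24 + pi/18.

sqrt(3)/24 + pi/18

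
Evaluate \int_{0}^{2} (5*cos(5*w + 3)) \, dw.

-sin(3) + sin(13)

Let u = 5*w + 3, so du = 5 dw. When w = 0, u = 3; when w = 2, u = 13.
The integral becomes ∫ cos(u) du from 3 to 13, with antiderivative sin(u).
Back in w: F(w) = sin(5*w + 3).
Then F(2) - F(0) = (sin(13)) - (sin(3)) = -sin(3) + sin(13).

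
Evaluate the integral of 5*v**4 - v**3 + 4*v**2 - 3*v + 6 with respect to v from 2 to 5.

12333/4

By the power rule, an antiderivative is F(v) = v**5 - v**4/4 + 4*v**3/3 - 3*v**2/2 + 6*v.
Then F(5) - F(2) = (37535/12) - (134/3) = 12333/4.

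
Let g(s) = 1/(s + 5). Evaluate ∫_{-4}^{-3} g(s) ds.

An antiderivative is F(s) = log(s + 5).
Then F(-3) - F(-4) = (log(2)) - (0) = log(2).

log(2)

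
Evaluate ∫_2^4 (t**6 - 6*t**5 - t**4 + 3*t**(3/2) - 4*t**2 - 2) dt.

By the power rule, an antiderivative is F(t) = t**7/7 - t**6 + 6*t**(5/2)/5 - t**5/5 - 4*t**3/3 - 2*t.
Then F(4) - F(2) = (-211592/105) - (-7012/105 + 24*sqrt(2)/5) = -40916/21 - 24*sqrt(2)/5.

-40916/21 - 24*sqrt(2)/5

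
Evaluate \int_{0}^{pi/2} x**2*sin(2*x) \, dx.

-1/2 + pi**2/8

Integrate by parts twice (u = x^2, dv = sin(2*x) dx).
An antiderivative is F(x) = -x**2*cos(2*x)/2 + x*sin(2*x)/2 + cos(2*x)/4.
Then F(pi/2) - F(0) = (-1/4 + pi**2/8) - (1/4) = -1/2 + pi**2/8.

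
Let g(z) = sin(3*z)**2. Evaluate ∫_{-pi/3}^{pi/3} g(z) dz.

pi/3

Use the identity sin^2(3*z) = (1 - cos(6*z))/2.
An antiderivative is F(z) = z/2 - sin(6*z)/12.
Then F(pi/3) - F(-pi/3) = (pi/6) - (-pi/6) = pi/3.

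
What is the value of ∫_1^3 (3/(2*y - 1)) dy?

An antiderivative is F(y) = 3*log(2*y - 1)/2.
Then F(3) - F(1) = (3*log(5)/2) - (0) = 3*log(5)/2.

3*log(5)/2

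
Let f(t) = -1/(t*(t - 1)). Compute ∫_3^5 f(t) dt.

Factor the denominator: t**2 - t = t(t - 1).
Partial fractions: -1/(t*(t - 1)) = 1/t - 1/(t - 1).
An antiderivative is F(t) = log(t) - log(t - 1).
Then F(5) - F(3) = (log(5/4)) - (log(3/2)) = log(5/6).

log(5/6)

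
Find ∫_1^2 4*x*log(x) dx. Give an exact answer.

-3 + 8*log(2)

Integrate by parts once (u = ln x, dv = 4*x dx).
An antiderivative is F(x) = x**2*(2*log(x) - 1).
Then F(2) - F(1) = (-4 + 8*log(2)) - (-1) = -3 + 8*log(2).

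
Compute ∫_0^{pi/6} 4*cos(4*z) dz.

An antiderivative is F(z) = sin(4*z).
Then F(pi/6) - F(0) = (sqrt(3)/2) - (0) = sqrt(3)/2.

sqrt(3)/2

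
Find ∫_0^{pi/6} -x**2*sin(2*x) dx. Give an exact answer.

Integrate by parts twice (u = x^2, dv = -sin(2*x) dx).
An antiderivative is F(x) = x**2*cos(2*x)/2 - x*sin(2*x)/2 - cos(2*x)/4.
Then F(pi/6) - F(0) = (-sqrt(3)*pi/24 - 1/8 + pi**2/144) - (-1/4) = -sqrt(3)*pi/24 + pi**2/144 + 1/8.

-sqrt(3)*pi/24 + pi**2/144 + 1/8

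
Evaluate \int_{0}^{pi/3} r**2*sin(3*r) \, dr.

-4/27 + pi**2/27

Integrate by parts twice (u = r^2, dv = sin(3*r) dr).
An antiderivative is F(r) = -r**2*cos(3*r)/3 + 2*r*sin(3*r)/9 + 2*cos(3*r)/27.
Then F(pi/3) - F(0) = (-2/27 + pi**2/27) - (2/27) = -4/27 + pi**2/27.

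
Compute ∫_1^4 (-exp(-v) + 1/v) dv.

(-exp(3) + 1 + log(4**exp(4)))*exp(-4)

An antiderivative is F(v) = log(v) + exp(-v).
Then F(4) - F(1) = ((1 + log(4**exp(4)))*exp(-4)) - (exp(-1)) = (-exp(3) + 1 + log(4**exp(4)))*exp(-4).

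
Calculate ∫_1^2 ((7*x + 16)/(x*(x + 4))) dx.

-3*log(5) + 3*log(3) + 7*log(2)

Factor the denominator: x**2 + 4*x = (x + 4)x.
Partial fractions: (7*x + 16)/(x*(x + 4)) = 3/(x + 4) + 4/x.
An antiderivative is F(x) = 4*log(x) + 3*log(x + 4).
Then F(2) - F(1) = (3*log(3) + 7*log(2)) - (3*log(5)) = -3*log(5) + 3*log(3) + 7*log(2).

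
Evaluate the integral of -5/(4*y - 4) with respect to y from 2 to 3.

An antiderivative is F(y) = -5*log(4*y - 4)/4.
Then F(3) - F(2) = (-15*log(2)/4) - (-5*log(2)/2) = -5*log(2)/4.

-5*log(2)/4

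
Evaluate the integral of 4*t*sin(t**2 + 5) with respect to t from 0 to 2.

2*cos(5) - 2*cos(9)

Let u = t**2 + 5, so du = 2*t dt. When t = 0, u = 5; when t = 2, u = 9.
The integral becomes 2·∫ sin(u) du from 5 to 9, with antiderivative -2*cos(u).
Back in t: F(t) = -2*cos(t**2 + 5).
Then F(2) - F(0) = (-2*cos(9)) - (-2*cos(5)) = 2*cos(5) - 2*cos(9).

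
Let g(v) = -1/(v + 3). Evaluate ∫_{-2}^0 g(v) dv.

An antiderivative is F(v) = -log(v + 3).
Then F(0) - F(-2) = (-log(3)) - (0) = -log(3).

-log(3)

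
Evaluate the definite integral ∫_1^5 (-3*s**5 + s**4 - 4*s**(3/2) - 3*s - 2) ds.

-36148/5 - 40*sqrt(5)

By the power rule, an antiderivative is F(s) = -s**6/2 - 8*s**(5/2)/5 + s**5/5 - 3*s**2/2 - 2*s.
Then F(5) - F(1) = (-7235 - 40*sqrt(5)) - (-27/5) = -36148/5 - 40*sqrt(5).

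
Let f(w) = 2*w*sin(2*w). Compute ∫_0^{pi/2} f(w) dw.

Integrate by parts once (u = w, dv = 2*sin(2*w) dw).
An antiderivative is F(w) = -w*cos(2*w) + sin(2*w)/2.
Then F(pi/2) - F(0) = (pi/2) - (0) = pi/2.

pi/2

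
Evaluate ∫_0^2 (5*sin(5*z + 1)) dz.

Let u = 5*z + 1, so du = 5 dz. When z = 0, u = 1; when z = 2, u = 11.
The integral becomes ∫ sin(u) du from 1 to 11, with antiderivative -cos(u).
Back in z: F(z) = -cos(5*z + 1).
Then F(2) - F(0) = (-cos(11)) - (-cos(1)) = -cos(11) + cos(1).

-cos(11) + cos(1)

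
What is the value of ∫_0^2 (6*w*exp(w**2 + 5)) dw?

Let u = w**2 + 5, so du = 2*w dw. When w = 0, u = 5; when w = 2, u = 9.
The integral becomes 3·∫ exp(u) du from 5 to 9, with antiderivative 3*exp(u).
Back in w: F(w) = 3*exp(w**2 + 5).
Then F(2) - F(0) = (3*exp(9)) - (3*exp(5)) = -3*(1 - exp(4))*exp(5).

-3*(1 - exp(4))*exp(5)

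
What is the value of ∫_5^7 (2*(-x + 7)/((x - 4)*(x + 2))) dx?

-5*log(3) + 3*log(7)

Factor the denominator: x**2 - 2*x - 8 = (x + 2)(x - 4).
Partial fractions: 2*(-x + 7)/((x - 4)*(x + 2)) = -3/(x + 2) + 1/(x - 4).
An antiderivative is F(x) = log(x - 4) - 3*log(x + 2).
Then F(7) - F(5) = (-5*log(3)) - (-3*log(7)) = -5*log(3) + 3*log(7).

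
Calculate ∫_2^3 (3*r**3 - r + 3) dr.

197/4

By the power rule, an antiderivative is F(r) = 3*r**4/4 - r**2/2 + 3*r.
Then F(3) - F(2) = (261/4) - (16) = 197/4.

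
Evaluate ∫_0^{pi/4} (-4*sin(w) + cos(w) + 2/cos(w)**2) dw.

An antiderivative is F(w) = sin(w) + 4*cos(w) + 2*tan(w).
Then F(pi/4) - F(0) = (2 + 5*sqrt(2)/2) - (4) = -2 + 5*sqrt(2)/2.

-2 + 5*sqrt(2)/2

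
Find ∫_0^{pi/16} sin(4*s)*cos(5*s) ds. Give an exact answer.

-4/9 + sin(pi/16)/18 + cos(pi/16)/2

Use the identity sin(4*s)cos(5*s) = [sin(9*s) + sin(-s)]/2.
An antiderivative is F(s) = cos(s)/2 - cos(9*s)/18.
Then F(pi/16) - F(0) = (sin(pi/16)/18 + cos(pi/16)/2) - (4/9) = -4/9 + sin(pi/16)/18 + cos(pi/16)/2.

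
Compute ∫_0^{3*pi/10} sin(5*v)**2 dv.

3*pi/20

Use the identity sin^2(5*v) = (1 - cos(10*v))/2.
An antiderivative is F(v) = v/2 - sin(10*v)/20.
Then F(3*pi/10) - F(0) = (3*pi/20) - (0) = 3*pi/20.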